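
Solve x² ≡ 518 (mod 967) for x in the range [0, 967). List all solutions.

169, 798

Since 967 ≡ 3 (mod 4), a square root of 518 is 518^((967+1)/4) = 518^242 mod 967.
Repeated squaring: 518^2≡465, 518^4≡584, 518^8≡672, 518^16≡962, 518^32≡25, 518^64≡625, 518^128≡924 (mod 967).
518^242 = 518^(128+64+32+16+2) ≡ 169 (mod 967).
Check: 169² = 28561 ≡ 518 (mod 967). The two roots are 169 and 798.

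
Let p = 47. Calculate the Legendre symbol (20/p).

Pull out 2^2: since 47 ≡ 7 (mod 8), (2/47) = +1, so (2/47)^2 = +1.
Reciprocity: 5 ≡ 1 and 47 ≡ 3 (mod 4), so (5/47) = +(47/5).
Reduce top mod 5: now compute (2/5).
Pull out 2: since 5 ≡ 5 (mod 8), (2/5) = -1.
Reached (1/5) = 1. Collecting the sign flips along the way, the symbol is -1.

-1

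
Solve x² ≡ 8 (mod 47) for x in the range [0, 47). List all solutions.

14, 33

Since 47 ≡ 3 (mod 4), a square root of 8 is 8^((47+1)/4) = 8^12 mod 47.
Repeated squaring: 8^2≡17, 8^4≡7, 8^8≡2 (mod 47).
8^12 = 8^(8+4) ≡ 14 (mod 47).
Check: 14² = 196 ≡ 8 (mod 47). The two roots are 14 and 33.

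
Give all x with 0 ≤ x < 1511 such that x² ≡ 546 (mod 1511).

399, 1112

Since 1511 ≡ 3 (mod 4), a square root of 546 is 546^((1511+1)/4) = 546^378 mod 1511.
Repeated squaring: 546^2≡449, 546^4≡638, 546^8≡585, 546^16≡739, 546^32≡650, 546^64≡931, 546^128≡958, 546^256≡587 (mod 1511).
546^378 = 546^(256+64+32+16+8+2) ≡ 399 (mod 1511).
Check: 399² = 159201 ≡ 546 (mod 1511). The two roots are 399 and 1112.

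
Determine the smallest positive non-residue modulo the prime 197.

2

(2/197) = −1, so 2 is the smallest positive non-residue mod 197.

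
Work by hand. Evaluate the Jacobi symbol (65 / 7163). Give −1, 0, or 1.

Reciprocity: 65 ≡ 1 and 7163 ≡ 3 (mod 4), so (65/7163) = +(7163/65).
Reduce top mod 65: now compute (13/65).
Reciprocity: 13 ≡ 1 and 65 ≡ 1 (mod 4), so (13/65) = +(65/13).
Reduce top mod 13: now compute (0/13).
Top reduces to 0: gcd > 1, so the symbol is 0.

0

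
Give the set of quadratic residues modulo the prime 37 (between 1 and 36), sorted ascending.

Square k = 1,…,18 (k and 37−k give the same square):
1²=1, 2²=4, 3²=9, 4²=16, 5²=25, 6²=36, 7²≡12, 8²≡27, 9²≡7, 10²≡26, 11²≡10, 12²≡33, 13²≡21, 14²≡11, 15²≡3, 16²≡34, 17²≡30, 18²≡28 (mod 37).
So the quadratic residues mod 37 are {1, 3, 4, 7, 9, 10, 11, 12, 16, 21, 25, 26, 27, 28, 30, 33, 34, 36}.

1 3 4 7 9 10 11 12 16 21 25 26 27 28 30 33 34 36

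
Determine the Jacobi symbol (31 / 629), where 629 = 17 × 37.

1

Reciprocity: 31 ≡ 3 and 629 ≡ 1 (mod 4), so (31/629) = +(629/31).
Reduce top mod 31: now compute (9/31).
Reciprocity: 9 ≡ 1 and 31 ≡ 3 (mod 4), so (9/31) = +(31/9).
Reduce top mod 9: now compute (4/9).
Pull out 2^2: since 9 ≡ 1 (mod 8), (2/9) = +1, so (2/9)^2 = +1.
Reached (1/9) = 1. Collecting the sign flips along the way, the symbol is +1.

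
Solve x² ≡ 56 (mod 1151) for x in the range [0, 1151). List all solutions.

Since 1151 ≡ 3 (mod 4), a square root of 56 is 56^((1151+1)/4) = 56^288 mod 1151.
Repeated squaring: 56^2≡834, 56^4≡352, 56^8≡747, 56^16≡925, 56^32≡432, 56^64≡162, 56^128≡922, 56^256≡646 (mod 1151).
56^288 = 56^(256+32) ≡ 530 (mod 1151).
Check: 530² = 280900 ≡ 56 (mod 1151). The two roots are 530 and 621.

530, 621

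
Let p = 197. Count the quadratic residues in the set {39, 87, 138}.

2

(39/197) = +1 → QR.
(87/197) = -1 → non-residue.
(138/197) = +1 → QR.
Total quadratic residues among the 3: 2.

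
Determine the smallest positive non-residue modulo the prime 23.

(2/23) = +1, so 2 is a residue.
(3/23) = +1, so 3 is a residue.
(4/23) = +1, so 4 is a residue.
(5/23) = −1, so 5 is the smallest positive non-residue mod 23.

5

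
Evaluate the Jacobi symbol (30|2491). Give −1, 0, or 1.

Pull out 2: since 2491 ≡ 3 (mod 8), (2/2491) = -1.
Reciprocity: 15 ≡ 3 and 2491 ≡ 3 (mod 4), so (15/2491) = −(2491/15).
Reduce top mod 15: now compute (1/15).
Reached (1/15) = 1. Collecting the sign flips along the way, the symbol is +1.

1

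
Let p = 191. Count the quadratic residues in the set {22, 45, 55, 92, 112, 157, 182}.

2

(22/191) = -1 → non-residue.
(45/191) = +1 → QR.
(55/191) = -1 → non-residue.
(92/191) = +1 → QR.
(112/191) = -1 → non-residue.
(157/191) = -1 → non-residue.
(182/191) = -1 → non-residue.
Total quadratic residues among the 7: 2.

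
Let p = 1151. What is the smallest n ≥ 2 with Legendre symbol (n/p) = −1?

13

(2/1151) = +1, so 2 is a residue.
(3/1151) = +1, so 3 is a residue.
(4/1151) = +1, so 4 is a residue.
(5/1151) = +1, so 5 is a residue.
(6/1151) = +1, so 6 is a residue.
(7/1151) = +1, so 7 is a residue.
(8/1151) = +1, so 8 is a residue.
(9/1151) = +1, so 9 is a residue.
(10/1151) = +1, so 10 is a residue.
(11/1151) = +1, so 11 is a residue.
(12/1151) = +1, so 12 is a residue.
(13/1151) = −1, so 13 is the smallest positive non-residue mod 1151.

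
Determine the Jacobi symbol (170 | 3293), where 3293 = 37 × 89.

Pull out 2: since 3293 ≡ 5 (mod 8), (2/3293) = -1.
Reciprocity: 85 ≡ 1 and 3293 ≡ 1 (mod 4), so (85/3293) = +(3293/85).
Reduce top mod 85: now compute (63/85).
Reciprocity: 63 ≡ 3 and 85 ≡ 1 (mod 4), so (63/85) = +(85/63).
Reduce top mod 63: now compute (22/63).
Pull out 2: since 63 ≡ 7 (mod 8), (2/63) = +1.
Reciprocity: 11 ≡ 3 and 63 ≡ 3 (mod 4), so (11/63) = −(63/11).
Reduce top mod 11: now compute (8/11).
Pull out 2^3: since 11 ≡ 3 (mod 8), (2/11) = -1, so (2/11)^3 = -1.
Reached (1/11) = 1. Collecting the sign flips along the way, the symbol is -1.

-1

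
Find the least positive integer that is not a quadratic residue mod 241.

(2/241) = +1, so 2 is a residue.
(3/241) = +1, so 3 is a residue.
(4/241) = +1, so 4 is a residue.
(5/241) = +1, so 5 is a residue.
(6/241) = +1, so 6 is a residue.
(7/241) = −1, so 7 is the smallest positive non-residue mod 241.

7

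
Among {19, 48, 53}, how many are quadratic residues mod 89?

1

(19/89) = -1 → non-residue.
(48/89) = -1 → non-residue.
(53/89) = +1 → QR.
Total quadratic residues among the 3: 1.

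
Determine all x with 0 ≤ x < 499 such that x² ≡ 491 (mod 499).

134, 365

Since 499 ≡ 3 (mod 4), a square root of 491 is 491^((499+1)/4) = 491^125 mod 499.
Repeated squaring: 491^2≡64, 491^4≡104, 491^8≡337, 491^16≡296, 491^32≡291, 491^64≡350 (mod 499).
491^125 = 491^(64+32+16+8+4+1) ≡ 365 (mod 499).
Check: 365² = 133225 ≡ 491 (mod 499). The two roots are 134 and 365.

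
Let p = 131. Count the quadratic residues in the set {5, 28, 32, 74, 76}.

(5/131) = +1 → QR.
(28/131) = +1 → QR.
(32/131) = -1 → non-residue.
(74/131) = +1 → QR.
(76/131) = -1 → non-residue.
Total quadratic residues among the 5: 3.

3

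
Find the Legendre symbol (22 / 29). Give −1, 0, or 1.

Pull out 2: since 29 ≡ 5 (mod 8), (2/29) = -1.
Reciprocity: 11 ≡ 3 and 29 ≡ 1 (mod 4), so (11/29) = +(29/11).
Reduce top mod 11: now compute (7/11).
Reciprocity: 7 ≡ 3 and 11 ≡ 3 (mod 4), so (7/11) = −(11/7).
Reduce top mod 7: now compute (4/7).
Pull out 2^2: since 7 ≡ 7 (mod 8), (2/7) = +1, so (2/7)^2 = +1.
Reached (1/7) = 1. Collecting the sign flips along the way, the symbol is +1.

1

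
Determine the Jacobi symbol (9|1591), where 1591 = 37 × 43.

Reciprocity: 9 ≡ 1 and 1591 ≡ 3 (mod 4), so (9/1591) = +(1591/9).
Reduce top mod 9: now compute (7/9).
Reciprocity: 7 ≡ 3 and 9 ≡ 1 (mod 4), so (7/9) = +(9/7).
Reduce top mod 7: now compute (2/7).
Pull out 2: since 7 ≡ 7 (mod 8), (2/7) = +1.
Reached (1/7) = 1. Collecting the sign flips along the way, the symbol is +1.

1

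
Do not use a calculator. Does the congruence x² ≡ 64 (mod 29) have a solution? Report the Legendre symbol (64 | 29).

First reduce: 64 ≡ 6 (mod 29).
Pull out 2: since 29 ≡ 5 (mod 8), (2/29) = -1.
Reciprocity: 3 ≡ 3 and 29 ≡ 1 (mod 4), so (3/29) = +(29/3).
Reduce top mod 3: now compute (2/3).
Pull out 2: since 3 ≡ 3 (mod 8), (2/3) = -1.
Reached (1/3) = 1. Collecting the sign flips along the way, the symbol is +1.

1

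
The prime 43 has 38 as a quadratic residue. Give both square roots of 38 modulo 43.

9, 34

Since 43 ≡ 3 (mod 4), a square root of 38 is 38^((43+1)/4) = 38^11 mod 43.
Repeated squaring: 38^2≡25, 38^4≡23, 38^8≡13 (mod 43).
38^11 = 38^(8+2+1) ≡ 9 (mod 43).
Check: 9² = 81 ≡ 38 (mod 43). The two roots are 9 and 34.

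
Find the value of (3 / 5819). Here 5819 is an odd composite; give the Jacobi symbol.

Reciprocity: 3 ≡ 3 and 5819 ≡ 3 (mod 4), so (3/5819) = −(5819/3).
Reduce top mod 3: now compute (2/3).
Pull out 2: since 3 ≡ 3 (mod 8), (2/3) = -1.
Reached (1/3) = 1. Collecting the sign flips along the way, the symbol is +1.

1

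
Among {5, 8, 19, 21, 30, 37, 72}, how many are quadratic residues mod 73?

4

(5/73) = -1 → non-residue.
(8/73) = +1 → QR.
(19/73) = +1 → QR.
(21/73) = -1 → non-residue.
(30/73) = -1 → non-residue.
(37/73) = +1 → QR.
(72/73) = +1 → QR.
Total quadratic residues among the 7: 4.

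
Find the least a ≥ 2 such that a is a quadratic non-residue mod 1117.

2

(2/1117) = −1, so 2 is the smallest positive non-residue mod 1117.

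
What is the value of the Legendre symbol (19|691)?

-1

Reciprocity: 19 ≡ 3 and 691 ≡ 3 (mod 4), so (19/691) = −(691/19).
Reduce top mod 19: now compute (7/19).
Reciprocity: 7 ≡ 3 and 19 ≡ 3 (mod 4), so (7/19) = −(19/7).
Reduce top mod 7: now compute (5/7).
Reciprocity: 5 ≡ 1 and 7 ≡ 3 (mod 4), so (5/7) = +(7/5).
Reduce top mod 5: now compute (2/5).
Pull out 2: since 5 ≡ 5 (mod 8), (2/5) = -1.
Reached (1/5) = 1. Collecting the sign flips along the way, the symbol is -1.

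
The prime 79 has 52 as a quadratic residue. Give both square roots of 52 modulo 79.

Since 79 ≡ 3 (mod 4), a square root of 52 is 52^((79+1)/4) = 52^20 mod 79.
Repeated squaring: 52^2≡18, 52^4≡8, 52^8≡64, 52^16≡67 (mod 79).
52^20 = 52^(16+4) ≡ 62 (mod 79).
Check: 62² = 3844 ≡ 52 (mod 79). The two roots are 17 and 62.

17, 62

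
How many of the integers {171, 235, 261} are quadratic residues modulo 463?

(171/463) = -1 → non-residue.
(235/463) = -1 → non-residue.
(261/463) = +1 → QR.
Total quadratic residues among the 3: 1.

1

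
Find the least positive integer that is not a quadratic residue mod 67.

2

(2/67) = −1, so 2 is the smallest positive non-residue mod 67.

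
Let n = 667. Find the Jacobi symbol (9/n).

Reciprocity: 9 ≡ 1 and 667 ≡ 3 (mod 4), so (9/667) = +(667/9).
Reduce top mod 9: now compute (1/9).
Reached (1/9) = 1. Collecting the sign flips along the way, the symbol is +1.

1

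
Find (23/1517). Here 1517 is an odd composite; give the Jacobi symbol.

-1

Reciprocity: 23 ≡ 3 and 1517 ≡ 1 (mod 4), so (23/1517) = +(1517/23).
Reduce top mod 23: now compute (22/23).
Pull out 2: since 23 ≡ 7 (mod 8), (2/23) = +1.
Reciprocity: 11 ≡ 3 and 23 ≡ 3 (mod 4), so (11/23) = −(23/11).
Reduce top mod 11: now compute (1/11).
Reached (1/11) = 1. Collecting the sign flips along the way, the symbol is -1.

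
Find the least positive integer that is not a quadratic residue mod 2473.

5

(2/2473) = +1, so 2 is a residue.
(3/2473) = +1, so 3 is a residue.
(4/2473) = +1, so 4 is a residue.
(5/2473) = −1, so 5 is the smallest positive non-residue mod 2473.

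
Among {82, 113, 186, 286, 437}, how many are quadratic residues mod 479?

0

(82/479) = -1 → non-residue.
(113/479) = -1 → non-residue.
(186/479) = -1 → non-residue.
(286/479) = -1 → non-residue.
(437/479) = -1 → non-residue.
Total quadratic residues among the 5: 0.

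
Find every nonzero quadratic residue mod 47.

Square k = 1,…,23 (k and 47−k give the same square):
1²=1, 2²=4, 3²=9, 4²=16, 5²=25, 6²=36, 7²≡2, 8²≡17, 9²≡34, 10²≡6, 11²≡27, 12²≡3, 13²≡28, 14²≡8, 15²≡37, 16²≡21, 17²≡7, 18²≡42, 19²≡32, 20²≡24, 21²≡18, 22²≡14, 23²≡12 (mod 47).
So the quadratic residues mod 47 are {1, 2, 3, 4, 6, 7, 8, 9, 12, 14, 16, 17, 18, 21, 24, 25, 27, 28, 32, 34, 36, 37, 42}.

1, 2, 3, 4, 6, 7, 8, 9, 12, 14, 16, 17, 18, 21, 24, 25, 27, 28, 32, 34, 36, 37, 42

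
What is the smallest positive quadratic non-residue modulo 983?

(2/983) = +1, so 2 is a residue.
(3/983) = +1, so 3 is a residue.
(4/983) = +1, so 4 is a residue.
(5/983) = −1, so 5 is the smallest positive non-residue mod 983.

5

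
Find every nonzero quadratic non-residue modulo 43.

2 3 5 7 8 12 18 19 20 22 26 27 28 29 30 32 33 34 37 39 42

Square k = 1,…,21 (k and 43−k give the same square):
1²=1, 2²=4, 3²=9, 4²=16, 5²=25, 6²=36, 7²≡6, 8²≡21, 9²≡38, 10²≡14, 11²≡35, 12²≡15, 13²≡40, 14²≡24, 15²≡10, 16²≡41, 17²≡31, 18²≡23, 19²≡17, 20²≡13, 21²≡11 (mod 43).
The residues are {1, 4, 6, 9, 10, 11, 13, 14, 15, 16, 17, 21, 23, 24, 25, 31, 35, 36, 38, 40, 41}; the non-residues are the remaining 21 nonzero classes.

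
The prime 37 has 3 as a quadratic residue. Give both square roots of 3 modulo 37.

37 ≡ 1 (mod 4), so we find a root by search.
Trying successive values, 15² = 225 ≡ 3 (mod 37). The other root is 37 − 15 = 22.

15, 22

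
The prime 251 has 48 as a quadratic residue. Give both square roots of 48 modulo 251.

53, 198

Since 251 ≡ 3 (mod 4), a square root of 48 is 48^((251+1)/4) = 48^63 mod 251.
Repeated squaring: 48^2≡45, 48^4≡17, 48^8≡38, 48^16≡189, 48^32≡79 (mod 251).
48^63 = 48^(32+16+8+4+2+1) ≡ 198 (mod 251).
Check: 198² = 39204 ≡ 48 (mod 251). The two roots are 53 and 198.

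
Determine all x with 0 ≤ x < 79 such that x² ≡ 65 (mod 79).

Since 79 ≡ 3 (mod 4), a square root of 65 is 65^((79+1)/4) = 65^20 mod 79.
Repeated squaring: 65^2≡38, 65^4≡22, 65^8≡10, 65^16≡21 (mod 79).
65^20 = 65^(16+4) ≡ 67 (mod 79).
Check: 67² = 4489 ≡ 65 (mod 79). The two roots are 12 and 67.

12, 67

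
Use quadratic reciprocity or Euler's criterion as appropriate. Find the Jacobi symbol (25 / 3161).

Reciprocity: 25 ≡ 1 and 3161 ≡ 1 (mod 4), so (25/3161) = +(3161/25).
Reduce top mod 25: now compute (11/25).
Reciprocity: 11 ≡ 3 and 25 ≡ 1 (mod 4), so (11/25) = +(25/11).
Reduce top mod 11: now compute (3/11).
Reciprocity: 3 ≡ 3 and 11 ≡ 3 (mod 4), so (3/11) = −(11/3).
Reduce top mod 3: now compute (2/3).
Pull out 2: since 3 ≡ 3 (mod 8), (2/3) = -1.
Reached (1/3) = 1. Collecting the sign flips along the way, the symbol is +1.

1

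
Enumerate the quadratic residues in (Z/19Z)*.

1 4 5 6 7 9 11 16 17

Square k = 1,…,9 (k and 19−k give the same square):
1²=1, 2²=4, 3²=9, 4²=16, 5²≡6, 6²≡17, 7²≡11, 8²≡7, 9²≡5 (mod 19).
So the quadratic residues mod 19 are {1, 4, 5, 6, 7, 9, 11, 16, 17}.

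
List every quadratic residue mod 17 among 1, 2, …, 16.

Square k = 1,…,8 (k and 17−k give the same square):
1²=1, 2²=4, 3²=9, 4²=16, 5²≡8, 6²≡2, 7²≡15, 8²≡13 (mod 17).
So the quadratic residues mod 17 are {1, 2, 4, 8, 9, 13, 15, 16}.

1, 2, 4, 8, 9, 13, 15, 16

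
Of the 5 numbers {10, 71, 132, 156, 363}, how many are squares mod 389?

(10/389) = -1 → non-residue.
(71/389) = -1 → non-residue.
(132/389) = -1 → non-residue.
(156/389) = -1 → non-residue.
(363/389) = -1 → non-residue.
Total quadratic residues among the 5: 0.

0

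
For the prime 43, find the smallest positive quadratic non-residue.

2

(2/43) = −1, so 2 is the smallest positive non-residue mod 43.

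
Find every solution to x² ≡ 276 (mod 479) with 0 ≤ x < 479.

Since 479 ≡ 3 (mod 4), a square root of 276 is 276^((479+1)/4) = 276^120 mod 479.
Repeated squaring: 276^2≡15, 276^4≡225, 276^8≡330, 276^16≡167, 276^32≡107, 276^64≡432 (mod 479).
276^120 = 276^(64+32+16+8) ≡ 252 (mod 479).
Check: 252² = 63504 ≡ 276 (mod 479). The two roots are 227 and 252.

227, 252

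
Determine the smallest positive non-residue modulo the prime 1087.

3

(2/1087) = +1, so 2 is a residue.
(3/1087) = −1, so 3 is the smallest positive non-residue mod 1087.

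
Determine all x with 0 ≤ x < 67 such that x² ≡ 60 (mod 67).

23, 44

Since 67 ≡ 3 (mod 4), a square root of 60 is 60^((67+1)/4) = 60^17 mod 67.
Repeated squaring: 60^2≡49, 60^4≡56, 60^8≡54, 60^16≡35 (mod 67).
60^17 = 60^(16+1) ≡ 23 (mod 67).
Check: 23² = 529 ≡ 60 (mod 67). The two roots are 23 and 44.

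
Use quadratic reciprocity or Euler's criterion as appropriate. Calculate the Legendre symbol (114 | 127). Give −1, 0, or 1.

Euler's criterion: (114/127) ≡ 114^63 (mod 127).
114^2 ≡ 42 (mod 127)
114^4 ≡ 113 (mod 127)
114^8 ≡ 69 (mod 127)
114^16 ≡ 62 (mod 127)
114^32 ≡ 34 (mod 127)
114^63 = 114^(32+16+8+4+2+1) ≡ 126 (mod 127).
Result is 126 ≡ −1, so (114/127) = −1.

-1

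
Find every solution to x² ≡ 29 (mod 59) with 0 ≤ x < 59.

18, 41

Since 59 ≡ 3 (mod 4), a square root of 29 is 29^((59+1)/4) = 29^15 mod 59.
Repeated squaring: 29^2≡15, 29^4≡48, 29^8≡3 (mod 59).
29^15 = 29^(8+4+2+1) ≡ 41 (mod 59).
Check: 41² = 1681 ≡ 29 (mod 59). The two roots are 18 and 41.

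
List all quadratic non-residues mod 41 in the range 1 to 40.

3,6,7,11,12,13,14,15,17,19,22,24,26,27,28,29,30,34,35,38

Square k = 1,…,20 (k and 41−k give the same square):
1²=1, 2²=4, 3²=9, 4²=16, 5²=25, 6²=36, 7²≡8, 8²≡23, 9²≡40, 10²≡18, 11²≡39, 12²≡21, 13²≡5, 14²≡32, 15²≡20, 16²≡10, 17²≡2, 18²≡37, 19²≡33, 20²≡31 (mod 41).
The residues are {1, 2, 4, 5, 8, 9, 10, 16, 18, 20, 21, 23, 25, 31, 32, 33, 36, 37, 39, 40}; the non-residues are the remaining 20 nonzero classes.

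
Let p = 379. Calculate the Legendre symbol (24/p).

Euler's criterion: (24/379) ≡ 24^189 (mod 379).
24^2 ≡ 197 (mod 379)
24^4 ≡ 151 (mod 379)
24^8 ≡ 61 (mod 379)
24^16 ≡ 310 (mod 379)
24^32 ≡ 213 (mod 379)
24^64 ≡ 268 (mod 379)
24^128 ≡ 193 (mod 379)
24^189 = 24^(128+32+16+8+4+1) ≡ 1 (mod 379).
Result is 1, so (24/379) = 1.

1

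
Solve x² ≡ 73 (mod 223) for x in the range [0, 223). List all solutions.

Since 223 ≡ 3 (mod 4), a square root of 73 is 73^((223+1)/4) = 73^56 mod 223.
Repeated squaring: 73^2≡200, 73^4≡83, 73^8≡199, 73^16≡130, 73^32≡175 (mod 223).
73^56 = 73^(32+16+8) ≡ 127 (mod 223).
Check: 127² = 16129 ≡ 73 (mod 223). The two roots are 96 and 127.

96, 127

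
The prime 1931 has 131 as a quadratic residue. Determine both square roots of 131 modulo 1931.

620, 1311

Since 1931 ≡ 3 (mod 4), a square root of 131 is 131^((1931+1)/4) = 131^483 mod 1931.
Repeated squaring: 131^2≡1713, 131^4≡1180, 131^8≡149, 131^16≡960, 131^32≡513, 131^64≡553, 131^128≡711, 131^256≡1530 (mod 1931).
131^483 = 131^(256+128+64+32+2+1) ≡ 1311 (mod 1931).
Check: 1311² = 1718721 ≡ 131 (mod 1931). The two roots are 620 and 1311.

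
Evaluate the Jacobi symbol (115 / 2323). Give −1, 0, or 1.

0

Reciprocity: 115 ≡ 3 and 2323 ≡ 3 (mod 4), so (115/2323) = −(2323/115).
Reduce top mod 115: now compute (23/115).
Reciprocity: 23 ≡ 3 and 115 ≡ 3 (mod 4), so (23/115) = −(115/23).
Reduce top mod 23: now compute (0/23).
Top reduces to 0: gcd > 1, so the symbol is 0.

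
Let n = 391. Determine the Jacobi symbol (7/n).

Reciprocity: 7 ≡ 3 and 391 ≡ 3 (mod 4), so (7/391) = −(391/7).
Reduce top mod 7: now compute (6/7).
Pull out 2: since 7 ≡ 7 (mod 8), (2/7) = +1.
Reciprocity: 3 ≡ 3 and 7 ≡ 3 (mod 4), so (3/7) = −(7/3).
Reduce top mod 3: now compute (1/3).
Reached (1/3) = 1. Collecting the sign flips along the way, the symbol is +1.

1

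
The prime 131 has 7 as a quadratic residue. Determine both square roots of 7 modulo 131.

Since 131 ≡ 3 (mod 4), a square root of 7 is 7^((131+1)/4) = 7^33 mod 131.
Repeated squaring: 7^2≡49, 7^4≡43, 7^8≡15, 7^16≡94, 7^32≡59 (mod 131).
7^33 = 7^(32+1) ≡ 20 (mod 131).
Check: 20² = 400 ≡ 7 (mod 131). The two roots are 20 and 111.

20, 111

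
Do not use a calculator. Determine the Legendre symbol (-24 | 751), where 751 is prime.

Euler's criterion: (-24/751) ≡ 727^375 (mod 751).
727^2 ≡ 576 (mod 751)
727^4 ≡ 585 (mod 751)
727^8 ≡ 520 (mod 751)
727^16 ≡ 40 (mod 751)
727^32 ≡ 98 (mod 751)
727^64 ≡ 592 (mod 751)
727^128 ≡ 498 (mod 751)
727^256 ≡ 174 (mod 751)
727^375 = 727^(256+64+32+16+4+2+1) ≡ 1 (mod 751).
Result is 1, so (-24/751) = 1.

1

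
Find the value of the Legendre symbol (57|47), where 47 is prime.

First reduce: 57 ≡ 10 (mod 47).
Pull out 2: since 47 ≡ 7 (mod 8), (2/47) = +1.
Reciprocity: 5 ≡ 1 and 47 ≡ 3 (mod 4), so (5/47) = +(47/5).
Reduce top mod 5: now compute (2/5).
Pull out 2: since 5 ≡ 5 (mod 8), (2/5) = -1.
Reached (1/5) = 1. Collecting the sign flips along the way, the symbol is -1.

-1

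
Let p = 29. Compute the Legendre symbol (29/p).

0

First reduce: 29 ≡ 0 (mod 29).
Top reduces to 0: gcd > 1, so the symbol is 0.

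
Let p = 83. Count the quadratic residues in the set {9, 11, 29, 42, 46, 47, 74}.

3

(9/83) = +1 → QR.
(11/83) = +1 → QR.
(29/83) = +1 → QR.
(42/83) = -1 → non-residue.
(46/83) = -1 → non-residue.
(47/83) = -1 → non-residue.
(74/83) = -1 → non-residue.
Total quadratic residues among the 7: 3.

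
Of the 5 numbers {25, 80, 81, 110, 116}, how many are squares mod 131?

3

(25/131) = +1 → QR.
(80/131) = +1 → QR.
(81/131) = +1 → QR.
(110/131) = -1 → non-residue.
(116/131) = -1 → non-residue.
Total quadratic residues among the 5: 3.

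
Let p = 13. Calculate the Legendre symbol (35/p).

1

Euler's criterion: (35/13) ≡ 9^6 (mod 13).
9^2 ≡ 3 (mod 13)
9^4 ≡ 9 (mod 13)
9^6 = 9^(4+2) ≡ 1 (mod 13).
Result is 1, so (35/13) = 1.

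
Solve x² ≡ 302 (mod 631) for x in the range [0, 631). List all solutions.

278, 353

Since 631 ≡ 3 (mod 4), a square root of 302 is 302^((631+1)/4) = 302^158 mod 631.
Repeated squaring: 302^2≡340, 302^4≡127, 302^8≡354, 302^16≡378, 302^32≡278, 302^64≡302, 302^128≡340 (mod 631).
302^158 = 302^(128+16+8+4+2) ≡ 278 (mod 631).
Check: 278² = 77284 ≡ 302 (mod 631). The two roots are 278 and 353.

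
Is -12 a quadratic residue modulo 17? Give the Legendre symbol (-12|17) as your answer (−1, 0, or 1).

-1

Euler's criterion: (-12/17) ≡ 5^8 (mod 17).
5^2 ≡ 8 (mod 17)
5^4 ≡ 13 (mod 17)
5^8 ≡ 16 (mod 17)
5^8 = 5^(8) ≡ 16 (mod 17).
Result is 16 ≡ −1, so (-12/17) = −1.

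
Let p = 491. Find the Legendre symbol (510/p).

-1

Euler's criterion: (510/491) ≡ 19^245 (mod 491).
19^2 ≡ 361 (mod 491)
19^4 ≡ 206 (mod 491)
19^8 ≡ 210 (mod 491)
19^16 ≡ 401 (mod 491)
19^32 ≡ 244 (mod 491)
19^64 ≡ 125 (mod 491)
19^128 ≡ 404 (mod 491)
19^245 = 19^(128+64+32+16+4+1) ≡ 490 (mod 491).
Result is 490 ≡ −1, so (510/491) = −1.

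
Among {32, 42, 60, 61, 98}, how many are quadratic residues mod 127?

5

(32/127) = +1 → QR.
(42/127) = +1 → QR.
(60/127) = +1 → QR.
(61/127) = +1 → QR.
(98/127) = +1 → QR.
Total quadratic residues among the 5: 5.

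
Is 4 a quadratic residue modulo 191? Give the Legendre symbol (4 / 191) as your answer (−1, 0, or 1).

Pull out 2^2: since 191 ≡ 7 (mod 8), (2/191) = +1, so (2/191)^2 = +1.
Reached (1/191) = 1. Collecting the sign flips along the way, the symbol is +1.

1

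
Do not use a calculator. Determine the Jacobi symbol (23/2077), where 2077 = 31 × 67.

-1

Reciprocity: 23 ≡ 3 and 2077 ≡ 1 (mod 4), so (23/2077) = +(2077/23).
Reduce top mod 23: now compute (7/23).
Reciprocity: 7 ≡ 3 and 23 ≡ 3 (mod 4), so (7/23) = −(23/7).
Reduce top mod 7: now compute (2/7).
Pull out 2: since 7 ≡ 7 (mod 8), (2/7) = +1.
Reached (1/7) = 1. Collecting the sign flips along the way, the symbol is -1.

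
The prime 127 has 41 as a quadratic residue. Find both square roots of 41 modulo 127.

Since 127 ≡ 3 (mod 4), a square root of 41 is 41^((127+1)/4) = 41^32 mod 127.
Repeated squaring: 41^2≡30, 41^4≡11, 41^8≡121, 41^16≡36, 41^32≡26 (mod 127).
41^32 = 41^(32) ≡ 26 (mod 127).
Check: 26² = 676 ≡ 41 (mod 127). The two roots are 26 and 101.

26, 101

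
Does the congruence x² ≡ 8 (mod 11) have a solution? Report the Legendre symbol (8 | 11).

-1

Euler's criterion: (8/11) ≡ 8^5 (mod 11).
8^2 ≡ 9 (mod 11)
8^4 ≡ 4 (mod 11)
8^5 = 8^(4+1) ≡ 10 (mod 11).
Result is 10 ≡ −1, so (8/11) = −1.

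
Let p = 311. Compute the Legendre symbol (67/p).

Reciprocity: 67 ≡ 3 and 311 ≡ 3 (mod 4), so (67/311) = −(311/67).
Reduce top mod 67: now compute (43/67).
Reciprocity: 43 ≡ 3 and 67 ≡ 3 (mod 4), so (43/67) = −(67/43).
Reduce top mod 43: now compute (24/43).
Pull out 2^3: since 43 ≡ 3 (mod 8), (2/43) = -1, so (2/43)^3 = -1.
Reciprocity: 3 ≡ 3 and 43 ≡ 3 (mod 4), so (3/43) = −(43/3).
Reduce top mod 3: now compute (1/3).
Reached (1/3) = 1. Collecting the sign flips along the way, the symbol is +1.

1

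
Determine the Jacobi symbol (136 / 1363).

1

Pull out 2^3: since 1363 ≡ 3 (mod 8), (2/1363) = -1, so (2/1363)^3 = -1.
Reciprocity: 17 ≡ 1 and 1363 ≡ 3 (mod 4), so (17/1363) = +(1363/17).
Reduce top mod 17: now compute (3/17).
Reciprocity: 3 ≡ 3 and 17 ≡ 1 (mod 4), so (3/17) = +(17/3).
Reduce top mod 3: now compute (2/3).
Pull out 2: since 3 ≡ 3 (mod 8), (2/3) = -1.
Reached (1/3) = 1. Collecting the sign flips along the way, the symbol is +1.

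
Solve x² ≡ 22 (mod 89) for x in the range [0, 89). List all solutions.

17, 72

89 ≡ 1 (mod 4), so we find a root by search.
Trying successive values, 17² = 289 ≡ 22 (mod 89). The other root is 89 − 17 = 72.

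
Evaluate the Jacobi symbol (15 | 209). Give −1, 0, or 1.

-1

Reciprocity: 15 ≡ 3 and 209 ≡ 1 (mod 4), so (15/209) = +(209/15).
Reduce top mod 15: now compute (14/15).
Pull out 2: since 15 ≡ 7 (mod 8), (2/15) = +1.
Reciprocity: 7 ≡ 3 and 15 ≡ 3 (mod 4), so (7/15) = −(15/7).
Reduce top mod 7: now compute (1/7).
Reached (1/7) = 1. Collecting the sign flips along the way, the symbol is -1.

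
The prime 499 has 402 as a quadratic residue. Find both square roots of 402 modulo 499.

83, 416

Since 499 ≡ 3 (mod 4), a square root of 402 is 402^((499+1)/4) = 402^125 mod 499.
Repeated squaring: 402^2≡427, 402^4≡194, 402^8≡211, 402^16≡110, 402^32≡124, 402^64≡406 (mod 499).
402^125 = 402^(64+32+16+8+4+1) ≡ 416 (mod 499).
Check: 416² = 173056 ≡ 402 (mod 499). The two roots are 83 and 416.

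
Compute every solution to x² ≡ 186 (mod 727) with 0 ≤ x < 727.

226, 501

Since 727 ≡ 3 (mod 4), a square root of 186 is 186^((727+1)/4) = 186^182 mod 727.
Repeated squaring: 186^2≡427, 186^4≡579, 186^8≡94, 186^16≡112, 186^32≡185, 186^64≡56, 186^128≡228 (mod 727).
186^182 = 186^(128+32+16+4+2) ≡ 226 (mod 727).
Check: 226² = 51076 ≡ 186 (mod 727). The two roots are 226 and 501.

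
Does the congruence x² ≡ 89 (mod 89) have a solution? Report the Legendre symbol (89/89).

First reduce: 89 ≡ 0 (mod 89).
Top reduces to 0: gcd > 1, so the symbol is 0.

0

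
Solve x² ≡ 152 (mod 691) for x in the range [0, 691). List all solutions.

54, 637

Since 691 ≡ 3 (mod 4), a square root of 152 is 152^((691+1)/4) = 152^173 mod 691.
Repeated squaring: 152^2≡301, 152^4≡80, 152^8≡181, 152^16≡284, 152^32≡500, 152^64≡549, 152^128≡125 (mod 691).
152^173 = 152^(128+32+8+4+1) ≡ 54 (mod 691).
Check: 54² = 2916 ≡ 152 (mod 691). The two roots are 54 and 637.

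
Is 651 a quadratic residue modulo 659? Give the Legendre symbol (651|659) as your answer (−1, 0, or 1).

Reciprocity: 651 ≡ 3 and 659 ≡ 3 (mod 4), so (651/659) = −(659/651).
Reduce top mod 651: now compute (8/651).
Pull out 2^3: since 651 ≡ 3 (mod 8), (2/651) = -1, so (2/651)^3 = -1.
Reached (1/651) = 1. Collecting the sign flips along the way, the symbol is +1.

1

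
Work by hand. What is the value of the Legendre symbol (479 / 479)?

First reduce: 479 ≡ 0 (mod 479).
Top reduces to 0: gcd > 1, so the symbol is 0.

0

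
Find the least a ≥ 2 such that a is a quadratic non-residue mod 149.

(2/149) = −1, so 2 is the smallest positive non-residue mod 149.

2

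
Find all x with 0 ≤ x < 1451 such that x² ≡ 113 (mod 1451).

674, 777

Since 1451 ≡ 3 (mod 4), a square root of 113 is 113^((1451+1)/4) = 113^363 mod 1451.
Repeated squaring: 113^2≡1161, 113^4≡1393, 113^8≡462, 113^16≡147, 113^32≡1295, 113^64≡1120, 113^128≡736, 113^256≡473 (mod 1451).
113^363 = 113^(256+64+32+8+2+1) ≡ 777 (mod 1451).
Check: 777² = 603729 ≡ 113 (mod 1451). The two roots are 674 and 777.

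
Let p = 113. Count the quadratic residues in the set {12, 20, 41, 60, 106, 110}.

(12/113) = -1 → non-residue.
(20/113) = -1 → non-residue.
(41/113) = +1 → QR.
(60/113) = +1 → QR.
(106/113) = +1 → QR.
(110/113) = -1 → non-residue.
Total quadratic residues among the 6: 3.

3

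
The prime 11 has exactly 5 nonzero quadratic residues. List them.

Square k = 1,…,5 (k and 11−k give the same square):
1²=1, 2²=4, 3²=9, 4²≡5, 5²≡3 (mod 11).
So the quadratic residues mod 11 are {1, 3, 4, 5, 9}.

1, 3, 4, 5, 9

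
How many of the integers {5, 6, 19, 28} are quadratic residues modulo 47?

(5/47) = -1 → non-residue.
(6/47) = +1 → QR.
(19/47) = -1 → non-residue.
(28/47) = +1 → QR.
Total quadratic residues among the 4: 2.

2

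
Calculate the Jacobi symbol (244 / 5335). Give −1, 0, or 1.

Pull out 2^2: since 5335 ≡ 7 (mod 8), (2/5335) = +1, so (2/5335)^2 = +1.
Reciprocity: 61 ≡ 1 and 5335 ≡ 3 (mod 4), so (61/5335) = +(5335/61).
Reduce top mod 61: now compute (28/61).
Pull out 2^2: since 61 ≡ 5 (mod 8), (2/61) = -1, so (2/61)^2 = +1.
Reciprocity: 7 ≡ 3 and 61 ≡ 1 (mod 4), so (7/61) = +(61/7).
Reduce top mod 7: now compute (5/7).
Reciprocity: 5 ≡ 1 and 7 ≡ 3 (mod 4), so (5/7) = +(7/5).
Reduce top mod 5: now compute (2/5).
Pull out 2: since 5 ≡ 5 (mod 8), (2/5) = -1.
Reached (1/5) = 1. Collecting the sign flips along the way, the symbol is -1.

-1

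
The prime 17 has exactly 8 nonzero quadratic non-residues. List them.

Square k = 1,…,8 (k and 17−k give the same square):
1²=1, 2²=4, 3²=9, 4²=16, 5²≡8, 6²≡2, 7²≡15, 8²≡13 (mod 17).
The residues are {1, 2, 4, 8, 9, 13, 15, 16}; the non-residues are the remaining 8 nonzero classes.

3, 5, 6, 7, 10, 11, 12, 14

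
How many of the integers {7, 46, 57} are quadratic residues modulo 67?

0

(7/67) = -1 → non-residue.
(46/67) = -1 → non-residue.
(57/67) = -1 → non-residue.
Total quadratic residues among the 3: 0.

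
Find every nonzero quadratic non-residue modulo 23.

5,7,10,11,14,15,17,19,20,21,22

Square k = 1,…,11 (k and 23−k give the same square):
1²=1, 2²=4, 3²=9, 4²=16, 5²≡2, 6²≡13, 7²≡3, 8²≡18, 9²≡12, 10²≡8, 11²≡6 (mod 23).
The residues are {1, 2, 3, 4, 6, 8, 9, 12, 13, 16, 18}; the non-residues are the remaining 11 nonzero classes.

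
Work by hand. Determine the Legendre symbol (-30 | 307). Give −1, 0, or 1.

1

Euler's criterion: (-30/307) ≡ 277^153 (mod 307).
277^2 ≡ 286 (mod 307)
277^4 ≡ 134 (mod 307)
277^8 ≡ 150 (mod 307)
277^16 ≡ 89 (mod 307)
277^32 ≡ 246 (mod 307)
277^64 ≡ 37 (mod 307)
277^128 ≡ 141 (mod 307)
277^153 = 277^(128+16+8+1) ≡ 1 (mod 307).
Result is 1, so (-30/307) = 1.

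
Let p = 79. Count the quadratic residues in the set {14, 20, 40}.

2

(14/79) = -1 → non-residue.
(20/79) = +1 → QR.
(40/79) = +1 → QR.
Total quadratic residues among the 3: 2.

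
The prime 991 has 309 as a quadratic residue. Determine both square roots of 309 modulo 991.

Since 991 ≡ 3 (mod 4), a square root of 309 is 309^((991+1)/4) = 309^248 mod 991.
Repeated squaring: 309^2≡345, 309^4≡105, 309^8≡124, 309^16≡511, 309^32≡488, 309^64≡304, 309^128≡253 (mod 991).
309^248 = 309^(128+64+32+16+8) ≡ 716 (mod 991).
Check: 716² = 512656 ≡ 309 (mod 991). The two roots are 275 and 716.

275, 716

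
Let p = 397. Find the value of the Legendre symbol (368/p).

1

Pull out 2^4: since 397 ≡ 5 (mod 8), (2/397) = -1, so (2/397)^4 = +1.
Reciprocity: 23 ≡ 3 and 397 ≡ 1 (mod 4), so (23/397) = +(397/23).
Reduce top mod 23: now compute (6/23).
Pull out 2: since 23 ≡ 7 (mod 8), (2/23) = +1.
Reciprocity: 3 ≡ 3 and 23 ≡ 3 (mod 4), so (3/23) = −(23/3).
Reduce top mod 3: now compute (2/3).
Pull out 2: since 3 ≡ 3 (mod 8), (2/3) = -1.
Reached (1/3) = 1. Collecting the sign flips along the way, the symbol is +1.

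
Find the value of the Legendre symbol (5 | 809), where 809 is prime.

1

Reciprocity: 5 ≡ 1 and 809 ≡ 1 (mod 4), so (5/809) = +(809/5).
Reduce top mod 5: now compute (4/5).
Pull out 2^2: since 5 ≡ 5 (mod 8), (2/5) = -1, so (2/5)^2 = +1.
Reached (1/5) = 1. Collecting the sign flips along the way, the symbol is +1.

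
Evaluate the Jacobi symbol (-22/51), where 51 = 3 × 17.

First reduce: -22 ≡ 29 (mod 51).
Reciprocity: 29 ≡ 1 and 51 ≡ 3 (mod 4), so (29/51) = +(51/29).
Reduce top mod 29: now compute (22/29).
Pull out 2: since 29 ≡ 5 (mod 8), (2/29) = -1.
Reciprocity: 11 ≡ 3 and 29 ≡ 1 (mod 4), so (11/29) = +(29/11).
Reduce top mod 11: now compute (7/11).
Reciprocity: 7 ≡ 3 and 11 ≡ 3 (mod 4), so (7/11) = −(11/7).
Reduce top mod 7: now compute (4/7).
Pull out 2^2: since 7 ≡ 7 (mod 8), (2/7) = +1, so (2/7)^2 = +1.
Reached (1/7) = 1. Collecting the sign flips along the way, the symbol is +1.

1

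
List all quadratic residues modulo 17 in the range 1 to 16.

Square k = 1,…,8 (k and 17−k give the same square):
1²=1, 2²=4, 3²=9, 4²=16, 5²≡8, 6²≡2, 7²≡15, 8²≡13 (mod 17).
So the quadratic residues mod 17 are {1, 2, 4, 8, 9, 13, 15, 16}.

1,2,4,8,9,13,15,16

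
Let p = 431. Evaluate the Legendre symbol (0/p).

0

Top reduces to 0: gcd > 1, so the symbol is 0.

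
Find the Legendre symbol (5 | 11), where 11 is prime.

Reciprocity: 5 ≡ 1 and 11 ≡ 3 (mod 4), so (5/11) = +(11/5).
Reduce top mod 5: now compute (1/5).
Reached (1/5) = 1. Collecting the sign flips along the way, the symbol is +1.

1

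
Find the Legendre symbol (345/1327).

-1

Reciprocity: 345 ≡ 1 and 1327 ≡ 3 (mod 4), so (345/1327) = +(1327/345).
Reduce top mod 345: now compute (292/345).
Pull out 2^2: since 345 ≡ 1 (mod 8), (2/345) = +1, so (2/345)^2 = +1.
Reciprocity: 73 ≡ 1 and 345 ≡ 1 (mod 4), so (73/345) = +(345/73).
Reduce top mod 73: now compute (53/73).
Reciprocity: 53 ≡ 1 and 73 ≡ 1 (mod 4), so (53/73) = +(73/53).
Reduce top mod 53: now compute (20/53).
Pull out 2^2: since 53 ≡ 5 (mod 8), (2/53) = -1, so (2/53)^2 = +1.
Reciprocity: 5 ≡ 1 and 53 ≡ 1 (mod 4), so (5/53) = +(53/5).
Reduce top mod 5: now compute (3/5).
Reciprocity: 3 ≡ 3 and 5 ≡ 1 (mod 4), so (3/5) = +(5/3).
Reduce top mod 3: now compute (2/3).
Pull out 2: since 3 ≡ 3 (mod 8), (2/3) = -1.
Reached (1/3) = 1. Collecting the sign flips along the way, the symbol is -1.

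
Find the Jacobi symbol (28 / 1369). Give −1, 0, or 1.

Pull out 2^2: since 1369 ≡ 1 (mod 8), (2/1369) = +1, so (2/1369)^2 = +1.
Reciprocity: 7 ≡ 3 and 1369 ≡ 1 (mod 4), so (7/1369) = +(1369/7).
Reduce top mod 7: now compute (4/7).
Pull out 2^2: since 7 ≡ 7 (mod 8), (2/7) = +1, so (2/7)^2 = +1.
Reached (1/7) = 1. Collecting the sign flips along the way, the symbol is +1.

1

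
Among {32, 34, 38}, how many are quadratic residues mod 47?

(32/47) = +1 → QR.
(34/47) = +1 → QR.
(38/47) = -1 → non-residue.
Total quadratic residues among the 3: 2.

2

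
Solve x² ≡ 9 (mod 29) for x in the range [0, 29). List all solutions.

29 ≡ 1 (mod 4), so we find a root by search.
Trying successive values, 3² = 9 ≡ 9 (mod 29). The other root is 29 − 3 = 26.

3, 26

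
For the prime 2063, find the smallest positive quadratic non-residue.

(2/2063) = +1, so 2 is a residue.
(3/2063) = +1, so 3 is a residue.
(4/2063) = +1, so 4 is a residue.
(5/2063) = −1, so 5 is the smallest positive non-residue mod 2063.

5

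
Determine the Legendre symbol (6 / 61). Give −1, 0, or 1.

Pull out 2: since 61 ≡ 5 (mod 8), (2/61) = -1.
Reciprocity: 3 ≡ 3 and 61 ≡ 1 (mod 4), so (3/61) = +(61/3).
Reduce top mod 3: now compute (1/3).
Reached (1/3) = 1. Collecting the sign flips along the way, the symbol is -1.

-1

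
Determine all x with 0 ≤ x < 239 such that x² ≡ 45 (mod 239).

93, 146

Since 239 ≡ 3 (mod 4), a square root of 45 is 45^((239+1)/4) = 45^60 mod 239.
Repeated squaring: 45^2≡113, 45^4≡102, 45^8≡127, 45^16≡116, 45^32≡72 (mod 239).
45^60 = 45^(32+16+8+4) ≡ 93 (mod 239).
Check: 93² = 8649 ≡ 45 (mod 239). The two roots are 93 and 146.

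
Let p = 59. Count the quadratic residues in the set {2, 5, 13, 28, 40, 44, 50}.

2

(2/59) = -1 → non-residue.
(5/59) = +1 → QR.
(13/59) = -1 → non-residue.
(28/59) = +1 → QR.
(40/59) = -1 → non-residue.
(44/59) = -1 → non-residue.
(50/59) = -1 → non-residue.
Total quadratic residues among the 7: 2.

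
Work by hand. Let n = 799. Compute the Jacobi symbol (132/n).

Pull out 2^2: since 799 ≡ 7 (mod 8), (2/799) = +1, so (2/799)^2 = +1.
Reciprocity: 33 ≡ 1 and 799 ≡ 3 (mod 4), so (33/799) = +(799/33).
Reduce top mod 33: now compute (7/33).
Reciprocity: 7 ≡ 3 and 33 ≡ 1 (mod 4), so (7/33) = +(33/7).
Reduce top mod 7: now compute (5/7).
Reciprocity: 5 ≡ 1 and 7 ≡ 3 (mod 4), so (5/7) = +(7/5).
Reduce top mod 5: now compute (2/5).
Pull out 2: since 5 ≡ 5 (mod 8), (2/5) = -1.
Reached (1/5) = 1. Collecting the sign flips along the way, the symbol is -1.

-1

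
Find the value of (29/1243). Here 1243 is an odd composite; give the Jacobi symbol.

Reciprocity: 29 ≡ 1 and 1243 ≡ 3 (mod 4), so (29/1243) = +(1243/29).
Reduce top mod 29: now compute (25/29).
Reciprocity: 25 ≡ 1 and 29 ≡ 1 (mod 4), so (25/29) = +(29/25).
Reduce top mod 25: now compute (4/25).
Pull out 2^2: since 25 ≡ 1 (mod 8), (2/25) = +1, so (2/25)^2 = +1.
Reached (1/25) = 1. Collecting the sign flips along the way, the symbol is +1.

1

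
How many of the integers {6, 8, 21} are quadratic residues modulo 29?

1

(6/29) = +1 → QR.
(8/29) = -1 → non-residue.
(21/29) = -1 → non-residue.
Total quadratic residues among the 3: 1.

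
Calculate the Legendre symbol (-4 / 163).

-1

First reduce: -4 ≡ 159 (mod 163).
Reciprocity: 159 ≡ 3 and 163 ≡ 3 (mod 4), so (159/163) = −(163/159).
Reduce top mod 159: now compute (4/159).
Pull out 2^2: since 159 ≡ 7 (mod 8), (2/159) = +1, so (2/159)^2 = +1.
Reached (1/159) = 1. Collecting the sign flips along the way, the symbol is -1.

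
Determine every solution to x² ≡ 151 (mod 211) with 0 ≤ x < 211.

28, 183

Since 211 ≡ 3 (mod 4), a square root of 151 is 151^((211+1)/4) = 151^53 mod 211.
Repeated squaring: 151^2≡13, 151^4≡169, 151^8≡76, 151^16≡79, 151^32≡122 (mod 211).
151^53 = 151^(32+16+4+1) ≡ 183 (mod 211).
Check: 183² = 33489 ≡ 151 (mod 211). The two roots are 28 and 183.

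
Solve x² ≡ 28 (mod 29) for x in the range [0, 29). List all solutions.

12, 17

29 ≡ 1 (mod 4), so we find a root by search.
Trying successive values, 12² = 144 ≡ 28 (mod 29). The other root is 29 − 12 = 17.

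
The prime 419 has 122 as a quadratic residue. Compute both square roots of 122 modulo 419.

125, 294

Since 419 ≡ 3 (mod 4), a square root of 122 is 122^((419+1)/4) = 122^105 mod 419.
Repeated squaring: 122^2≡219, 122^4≡195, 122^8≡315, 122^16≡341, 122^32≡218, 122^64≡177 (mod 419).
122^105 = 122^(64+32+8+1) ≡ 125 (mod 419).
Check: 125² = 15625 ≡ 122 (mod 419). The two roots are 125 and 294.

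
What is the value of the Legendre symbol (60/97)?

-1

Pull out 2^2: since 97 ≡ 1 (mod 8), (2/97) = +1, so (2/97)^2 = +1.
Reciprocity: 15 ≡ 3 and 97 ≡ 1 (mod 4), so (15/97) = +(97/15).
Reduce top mod 15: now compute (7/15).
Reciprocity: 7 ≡ 3 and 15 ≡ 3 (mod 4), so (7/15) = −(15/7).
Reduce top mod 7: now compute (1/7).
Reached (1/7) = 1. Collecting the sign flips along the way, the symbol is -1.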